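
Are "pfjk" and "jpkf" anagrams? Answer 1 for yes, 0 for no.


Strings: "pfjk", "jpkf"
Sorted first:  fjkp
Sorted second: fjkp
Sorted forms match => anagrams

1


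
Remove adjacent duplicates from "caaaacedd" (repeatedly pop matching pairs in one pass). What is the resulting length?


Input: caaaacedd
Stack-based adjacent duplicate removal:
  Read 'c': push. Stack: c
  Read 'a': push. Stack: ca
  Read 'a': matches stack top 'a' => pop. Stack: c
  Read 'a': push. Stack: ca
  Read 'a': matches stack top 'a' => pop. Stack: c
  Read 'c': matches stack top 'c' => pop. Stack: (empty)
  Read 'e': push. Stack: e
  Read 'd': push. Stack: ed
  Read 'd': matches stack top 'd' => pop. Stack: e
Final stack: "e" (length 1)

1


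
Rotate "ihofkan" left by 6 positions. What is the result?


Input: "ihofkan", rotate left by 6
First 6 characters: "ihofka"
Remaining characters: "n"
Concatenate remaining + first: "n" + "ihofka" = "nihofka"

nihofka


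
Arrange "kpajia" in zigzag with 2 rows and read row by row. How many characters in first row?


Zigzag "kpajia" into 2 rows:
Placing characters:
  'k' => row 0
  'p' => row 1
  'a' => row 0
  'j' => row 1
  'i' => row 0
  'a' => row 1
Rows:
  Row 0: "kai"
  Row 1: "pja"
First row length: 3

3


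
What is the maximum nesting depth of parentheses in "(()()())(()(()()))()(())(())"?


Input: "(()()())(()(()()))()(())(())"
Tracking depth:
  Position 0 '(': depth becomes 1
  Position 1 '(': depth becomes 2
  Position 2 ')': depth becomes 1
  Position 3 '(': depth becomes 2
  Position 4 ')': depth becomes 1
  Position 5 '(': depth becomes 2
  Position 6 ')': depth becomes 1
  Position 7 ')': depth becomes 0
  Position 8 '(': depth becomes 1
  Position 9 '(': depth becomes 2
  Position 10 ')': depth becomes 1
  Position 11 '(': depth becomes 2
  Position 12 '(': depth becomes 3
  Position 13 ')': depth becomes 2
  Position 14 '(': depth becomes 3
  Position 15 ')': depth becomes 2
  Position 16 ')': depth becomes 1
  Position 17 ')': depth becomes 0
  Position 18 '(': depth becomes 1
  Position 19 ')': depth becomes 0
  Position 20 '(': depth becomes 1
  Position 21 '(': depth becomes 2
  Position 22 ')': depth becomes 1
  Position 23 ')': depth becomes 0
  Position 24 '(': depth becomes 1
  Position 25 '(': depth becomes 2
  Position 26 ')': depth becomes 1
  Position 27 ')': depth becomes 0
Maximum depth reached: 3

3


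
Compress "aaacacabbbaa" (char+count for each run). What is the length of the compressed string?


Input: aaacacabbbaa
Runs:
  'a' x 3 => "a3"
  'c' x 1 => "c1"
  'a' x 1 => "a1"
  'c' x 1 => "c1"
  'a' x 1 => "a1"
  'b' x 3 => "b3"
  'a' x 2 => "a2"
Compressed: "a3c1a1c1a1b3a2"
Compressed length: 14

14


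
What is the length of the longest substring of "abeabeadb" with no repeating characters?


Input: "abeabeadb"
Sliding window (track last position of each char):
  Position 0 ('a'): window [0,0] length 1 -- new best
  Position 1 ('b'): window [0,1] length 2 -- new best
  Position 2 ('e'): window [0,2] length 3 -- new best
  Position 3 ('a'): repeat (last at 0), move window start to 1
  Position 3 ('a'): window [1,3] length 3
  Position 4 ('b'): repeat (last at 1), move window start to 2
  Position 4 ('b'): window [2,4] length 3
  Position 5 ('e'): repeat (last at 2), move window start to 3
  Position 5 ('e'): window [3,5] length 3
  Position 6 ('a'): repeat (last at 3), move window start to 4
  Position 6 ('a'): window [4,6] length 3
  Position 7 ('d'): window [4,7] length 4 -- new best
  Position 8 ('b'): repeat (last at 4), move window start to 5
  Position 8 ('b'): window [5,8] length 4
Longest substring with no repeats: "bead" with length 4

4


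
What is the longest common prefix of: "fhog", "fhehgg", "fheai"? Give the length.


Words: fhog, fhehgg, fheai
  Position 0: all 'f' => match
  Position 1: all 'h' => match
  Position 2: ('o', 'e', 'e') => mismatch, stop
LCP = "fh" (length 2)

2


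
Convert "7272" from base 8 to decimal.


Input: "7272" in base 8
Positional expansion:
  Digit '7' (value 7) x 8^3 = 3584
  Digit '2' (value 2) x 8^2 = 128
  Digit '7' (value 7) x 8^1 = 56
  Digit '2' (value 2) x 8^0 = 2
Sum = 3770

3770


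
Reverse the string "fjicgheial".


Input: fjicgheial
Reading characters right to left:
  Position 9: 'l'
  Position 8: 'a'
  Position 7: 'i'
  Position 6: 'e'
  Position 5: 'h'
  Position 4: 'g'
  Position 3: 'c'
  Position 2: 'i'
  Position 1: 'j'
  Position 0: 'f'
Reversed: laiehgcijf

laiehgcijf


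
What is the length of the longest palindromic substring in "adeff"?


Input: "adeff"
Checking substrings for palindromes:
  [3:5] "ff" (len 2) => palindrome
Longest palindromic substring: "ff" with length 2

2


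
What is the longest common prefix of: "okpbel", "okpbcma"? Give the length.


Words: okpbel, okpbcma
  Position 0: all 'o' => match
  Position 1: all 'k' => match
  Position 2: all 'p' => match
  Position 3: all 'b' => match
  Position 4: ('e', 'c') => mismatch, stop
LCP = "okpb" (length 4)

4


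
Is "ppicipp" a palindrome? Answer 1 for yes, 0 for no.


Input: ppicipp
Reversed: ppicipp
  Compare pos 0 ('p') with pos 6 ('p'): match
  Compare pos 1 ('p') with pos 5 ('p'): match
  Compare pos 2 ('i') with pos 4 ('i'): match
Result: palindrome

1


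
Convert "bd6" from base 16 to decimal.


Input: "bd6" in base 16
Positional expansion:
  Digit 'b' (value 11) x 16^2 = 2816
  Digit 'd' (value 13) x 16^1 = 208
  Digit '6' (value 6) x 16^0 = 6
Sum = 3030

3030


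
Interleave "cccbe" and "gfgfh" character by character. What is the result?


Interleaving "cccbe" and "gfgfh":
  Position 0: 'c' from first, 'g' from second => "cg"
  Position 1: 'c' from first, 'f' from second => "cf"
  Position 2: 'c' from first, 'g' from second => "cg"
  Position 3: 'b' from first, 'f' from second => "bf"
  Position 4: 'e' from first, 'h' from second => "eh"
Result: cgcfcgbfeh

cgcfcgbfeh


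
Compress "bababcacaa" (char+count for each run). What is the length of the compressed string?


Input: bababcacaa
Runs:
  'b' x 1 => "b1"
  'a' x 1 => "a1"
  'b' x 1 => "b1"
  'a' x 1 => "a1"
  'b' x 1 => "b1"
  'c' x 1 => "c1"
  'a' x 1 => "a1"
  'c' x 1 => "c1"
  'a' x 2 => "a2"
Compressed: "b1a1b1a1b1c1a1c1a2"
Compressed length: 18

18


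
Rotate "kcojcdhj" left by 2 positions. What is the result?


Input: "kcojcdhj", rotate left by 2
First 2 characters: "kc"
Remaining characters: "ojcdhj"
Concatenate remaining + first: "ojcdhj" + "kc" = "ojcdhjkc"

ojcdhjkc


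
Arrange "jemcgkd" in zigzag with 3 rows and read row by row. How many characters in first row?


Zigzag "jemcgkd" into 3 rows:
Placing characters:
  'j' => row 0
  'e' => row 1
  'm' => row 2
  'c' => row 1
  'g' => row 0
  'k' => row 1
  'd' => row 2
Rows:
  Row 0: "jg"
  Row 1: "eck"
  Row 2: "md"
First row length: 2

2


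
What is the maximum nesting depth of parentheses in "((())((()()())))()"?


Input: "((())((()()())))()"
Tracking depth:
  Position 0 '(': depth becomes 1
  Position 1 '(': depth becomes 2
  Position 2 '(': depth becomes 3
  Position 3 ')': depth becomes 2
  Position 4 ')': depth becomes 1
  Position 5 '(': depth becomes 2
  Position 6 '(': depth becomes 3
  Position 7 '(': depth becomes 4
  Position 8 ')': depth becomes 3
  Position 9 '(': depth becomes 4
  Position 10 ')': depth becomes 3
  Position 11 '(': depth becomes 4
  Position 12 ')': depth becomes 3
  Position 13 ')': depth becomes 2
  Position 14 ')': depth becomes 1
  Position 15 ')': depth becomes 0
  Position 16 '(': depth becomes 1
  Position 17 ')': depth becomes 0
Maximum depth reached: 4

4


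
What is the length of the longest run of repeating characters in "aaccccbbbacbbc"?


Input: "aaccccbbbacbbc"
Scanning for longest run:
  Position 1 ('a'): continues run of 'a', length=2
  Position 2 ('c'): new char, reset run to 1
  Position 3 ('c'): continues run of 'c', length=2
  Position 4 ('c'): continues run of 'c', length=3
  Position 5 ('c'): continues run of 'c', length=4
  Position 6 ('b'): new char, reset run to 1
  Position 7 ('b'): continues run of 'b', length=2
  Position 8 ('b'): continues run of 'b', length=3
  Position 9 ('a'): new char, reset run to 1
  Position 10 ('c'): new char, reset run to 1
  Position 11 ('b'): new char, reset run to 1
  Position 12 ('b'): continues run of 'b', length=2
  Position 13 ('c'): new char, reset run to 1
Longest run: 'c' with length 4

4


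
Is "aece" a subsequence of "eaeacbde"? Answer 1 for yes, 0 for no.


Check if "aece" is a subsequence of "eaeacbde"
Greedy scan:
  Position 0 ('e'): no match needed
  Position 1 ('a'): matches sub[0] = 'a'
  Position 2 ('e'): matches sub[1] = 'e'
  Position 3 ('a'): no match needed
  Position 4 ('c'): matches sub[2] = 'c'
  Position 5 ('b'): no match needed
  Position 6 ('d'): no match needed
  Position 7 ('e'): matches sub[3] = 'e'
All 4 characters matched => is a subsequence

1


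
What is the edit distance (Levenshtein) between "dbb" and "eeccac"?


Computing edit distance: "dbb" -> "eeccac"
DP table:
           e    e    c    c    a    c
      0    1    2    3    4    5    6
  d   1    1    2    3    4    5    6
  b   2    2    2    3    4    5    6
  b   3    3    3    3    4    5    6
Edit distance = dp[3][6] = 6

6


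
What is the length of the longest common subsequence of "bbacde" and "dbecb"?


LCS of "bbacde" and "dbecb"
DP table:
           d    b    e    c    b
      0    0    0    0    0    0
  b   0    0    1    1    1    1
  b   0    0    1    1    1    2
  a   0    0    1    1    1    2
  c   0    0    1    1    2    2
  d   0    1    1    1    2    2
  e   0    1    1    2    2    2
LCS length = dp[6][5] = 2

2


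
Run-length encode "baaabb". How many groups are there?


Input: baaabb
Scanning for consecutive runs:
  Group 1: 'b' x 1 (positions 0-0)
  Group 2: 'a' x 3 (positions 1-3)
  Group 3: 'b' x 2 (positions 4-5)
Total groups: 3

3


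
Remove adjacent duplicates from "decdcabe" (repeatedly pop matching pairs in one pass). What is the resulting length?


Input: decdcabe
Stack-based adjacent duplicate removal:
  Read 'd': push. Stack: d
  Read 'e': push. Stack: de
  Read 'c': push. Stack: dec
  Read 'd': push. Stack: decd
  Read 'c': push. Stack: decdc
  Read 'a': push. Stack: decdca
  Read 'b': push. Stack: decdcab
  Read 'e': push. Stack: decdcabe
Final stack: "decdcabe" (length 8)

8


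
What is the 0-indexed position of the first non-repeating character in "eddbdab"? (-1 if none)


Input: eddbdab
Character frequencies:
  'a': 1
  'b': 2
  'd': 3
  'e': 1
Scanning left to right for freq == 1:
  Position 0 ('e'): unique! => answer = 0

0


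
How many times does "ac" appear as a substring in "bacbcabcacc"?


Searching for "ac" in "bacbcabcacc"
Scanning each position:
  Position 0: "ba" => no
  Position 1: "ac" => MATCH
  Position 2: "cb" => no
  Position 3: "bc" => no
  Position 4: "ca" => no
  Position 5: "ab" => no
  Position 6: "bc" => no
  Position 7: "ca" => no
  Position 8: "ac" => MATCH
  Position 9: "cc" => no
Total occurrences: 2

2


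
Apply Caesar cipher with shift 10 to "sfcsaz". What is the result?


Caesar cipher: shift "sfcsaz" by 10
  's' (pos 18) + 10 = pos 2 = 'c'
  'f' (pos 5) + 10 = pos 15 = 'p'
  'c' (pos 2) + 10 = pos 12 = 'm'
  's' (pos 18) + 10 = pos 2 = 'c'
  'a' (pos 0) + 10 = pos 10 = 'k'
  'z' (pos 25) + 10 = pos 9 = 'j'
Result: cpmckj

cpmckj


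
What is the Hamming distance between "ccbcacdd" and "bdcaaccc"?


Comparing "ccbcacdd" and "bdcaaccc" position by position:
  Position 0: 'c' vs 'b' => differ
  Position 1: 'c' vs 'd' => differ
  Position 2: 'b' vs 'c' => differ
  Position 3: 'c' vs 'a' => differ
  Position 4: 'a' vs 'a' => same
  Position 5: 'c' vs 'c' => same
  Position 6: 'd' vs 'c' => differ
  Position 7: 'd' vs 'c' => differ
Total differences (Hamming distance): 6

6


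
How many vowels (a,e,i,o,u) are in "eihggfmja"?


Input: eihggfmja
Checking each character:
  'e' at position 0: vowel (running total: 1)
  'i' at position 1: vowel (running total: 2)
  'h' at position 2: consonant
  'g' at position 3: consonant
  'g' at position 4: consonant
  'f' at position 5: consonant
  'm' at position 6: consonant
  'j' at position 7: consonant
  'a' at position 8: vowel (running total: 3)
Total vowels: 3

3


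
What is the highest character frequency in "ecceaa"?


Input: ecceaa
Character counts:
  'a': 2
  'c': 2
  'e': 2
Maximum frequency: 2

2


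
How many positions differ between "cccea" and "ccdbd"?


Comparing "cccea" and "ccdbd" position by position:
  Position 0: 'c' vs 'c' => same
  Position 1: 'c' vs 'c' => same
  Position 2: 'c' vs 'd' => DIFFER
  Position 3: 'e' vs 'b' => DIFFER
  Position 4: 'a' vs 'd' => DIFFER
Positions that differ: 3

3


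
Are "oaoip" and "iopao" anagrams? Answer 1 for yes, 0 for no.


Strings: "oaoip", "iopao"
Sorted first:  aioop
Sorted second: aioop
Sorted forms match => anagrams

1


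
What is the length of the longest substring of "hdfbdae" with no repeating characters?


Input: "hdfbdae"
Sliding window (track last position of each char):
  Position 0 ('h'): window [0,0] length 1 -- new best
  Position 1 ('d'): window [0,1] length 2 -- new best
  Position 2 ('f'): window [0,2] length 3 -- new best
  Position 3 ('b'): window [0,3] length 4 -- new best
  Position 4 ('d'): repeat (last at 1), move window start to 2
  Position 4 ('d'): window [2,4] length 3
  Position 5 ('a'): window [2,5] length 4
  Position 6 ('e'): window [2,6] length 5 -- new best
Longest substring with no repeats: "fbdae" with length 5

5


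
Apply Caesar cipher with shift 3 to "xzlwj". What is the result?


Caesar cipher: shift "xzlwj" by 3
  'x' (pos 23) + 3 = pos 0 = 'a'
  'z' (pos 25) + 3 = pos 2 = 'c'
  'l' (pos 11) + 3 = pos 14 = 'o'
  'w' (pos 22) + 3 = pos 25 = 'z'
  'j' (pos 9) + 3 = pos 12 = 'm'
Result: acozm

acozm


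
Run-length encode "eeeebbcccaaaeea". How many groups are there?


Input: eeeebbcccaaaeea
Scanning for consecutive runs:
  Group 1: 'e' x 4 (positions 0-3)
  Group 2: 'b' x 2 (positions 4-5)
  Group 3: 'c' x 3 (positions 6-8)
  Group 4: 'a' x 3 (positions 9-11)
  Group 5: 'e' x 2 (positions 12-13)
  Group 6: 'a' x 1 (positions 14-14)
Total groups: 6

6


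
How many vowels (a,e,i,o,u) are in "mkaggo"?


Input: mkaggo
Checking each character:
  'm' at position 0: consonant
  'k' at position 1: consonant
  'a' at position 2: vowel (running total: 1)
  'g' at position 3: consonant
  'g' at position 4: consonant
  'o' at position 5: vowel (running total: 2)
Total vowels: 2

2


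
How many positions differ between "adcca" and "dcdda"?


Comparing "adcca" and "dcdda" position by position:
  Position 0: 'a' vs 'd' => DIFFER
  Position 1: 'd' vs 'c' => DIFFER
  Position 2: 'c' vs 'd' => DIFFER
  Position 3: 'c' vs 'd' => DIFFER
  Position 4: 'a' vs 'a' => same
Positions that differ: 4

4


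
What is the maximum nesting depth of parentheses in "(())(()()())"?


Input: "(())(()()())"
Tracking depth:
  Position 0 '(': depth becomes 1
  Position 1 '(': depth becomes 2
  Position 2 ')': depth becomes 1
  Position 3 ')': depth becomes 0
  Position 4 '(': depth becomes 1
  Position 5 '(': depth becomes 2
  Position 6 ')': depth becomes 1
  Position 7 '(': depth becomes 2
  Position 8 ')': depth becomes 1
  Position 9 '(': depth becomes 2
  Position 10 ')': depth becomes 1
  Position 11 ')': depth becomes 0
Maximum depth reached: 2

2


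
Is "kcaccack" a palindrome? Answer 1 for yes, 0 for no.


Input: kcaccack
Reversed: kcaccack
  Compare pos 0 ('k') with pos 7 ('k'): match
  Compare pos 1 ('c') with pos 6 ('c'): match
  Compare pos 2 ('a') with pos 5 ('a'): match
  Compare pos 3 ('c') with pos 4 ('c'): match
Result: palindrome

1


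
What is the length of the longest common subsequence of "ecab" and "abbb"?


LCS of "ecab" and "abbb"
DP table:
           a    b    b    b
      0    0    0    0    0
  e   0    0    0    0    0
  c   0    0    0    0    0
  a   0    1    1    1    1
  b   0    1    2    2    2
LCS length = dp[4][4] = 2

2


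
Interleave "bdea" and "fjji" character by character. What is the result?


Interleaving "bdea" and "fjji":
  Position 0: 'b' from first, 'f' from second => "bf"
  Position 1: 'd' from first, 'j' from second => "dj"
  Position 2: 'e' from first, 'j' from second => "ej"
  Position 3: 'a' from first, 'i' from second => "ai"
Result: bfdjejai

bfdjejai


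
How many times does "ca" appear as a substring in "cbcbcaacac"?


Searching for "ca" in "cbcbcaacac"
Scanning each position:
  Position 0: "cb" => no
  Position 1: "bc" => no
  Position 2: "cb" => no
  Position 3: "bc" => no
  Position 4: "ca" => MATCH
  Position 5: "aa" => no
  Position 6: "ac" => no
  Position 7: "ca" => MATCH
  Position 8: "ac" => no
Total occurrences: 2

2


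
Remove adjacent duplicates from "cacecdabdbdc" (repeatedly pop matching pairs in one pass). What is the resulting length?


Input: cacecdabdbdc
Stack-based adjacent duplicate removal:
  Read 'c': push. Stack: c
  Read 'a': push. Stack: ca
  Read 'c': push. Stack: cac
  Read 'e': push. Stack: cace
  Read 'c': push. Stack: cacec
  Read 'd': push. Stack: cacecd
  Read 'a': push. Stack: cacecda
  Read 'b': push. Stack: cacecdab
  Read 'd': push. Stack: cacecdabd
  Read 'b': push. Stack: cacecdabdb
  Read 'd': push. Stack: cacecdabdbd
  Read 'c': push. Stack: cacecdabdbdc
Final stack: "cacecdabdbdc" (length 12)

12


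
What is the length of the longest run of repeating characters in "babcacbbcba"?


Input: "babcacbbcba"
Scanning for longest run:
  Position 1 ('a'): new char, reset run to 1
  Position 2 ('b'): new char, reset run to 1
  Position 3 ('c'): new char, reset run to 1
  Position 4 ('a'): new char, reset run to 1
  Position 5 ('c'): new char, reset run to 1
  Position 6 ('b'): new char, reset run to 1
  Position 7 ('b'): continues run of 'b', length=2
  Position 8 ('c'): new char, reset run to 1
  Position 9 ('b'): new char, reset run to 1
  Position 10 ('a'): new char, reset run to 1
Longest run: 'b' with length 2

2


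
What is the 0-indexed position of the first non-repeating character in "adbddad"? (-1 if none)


Input: adbddad
Character frequencies:
  'a': 2
  'b': 1
  'd': 4
Scanning left to right for freq == 1:
  Position 0 ('a'): freq=2, skip
  Position 1 ('d'): freq=4, skip
  Position 2 ('b'): unique! => answer = 2

2


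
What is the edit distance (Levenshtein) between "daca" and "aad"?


Computing edit distance: "daca" -> "aad"
DP table:
           a    a    d
      0    1    2    3
  d   1    1    2    2
  a   2    1    1    2
  c   3    2    2    2
  a   4    3    2    3
Edit distance = dp[4][3] = 3

3


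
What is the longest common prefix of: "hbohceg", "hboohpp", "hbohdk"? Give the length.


Words: hbohceg, hboohpp, hbohdk
  Position 0: all 'h' => match
  Position 1: all 'b' => match
  Position 2: all 'o' => match
  Position 3: ('h', 'o', 'h') => mismatch, stop
LCP = "hbo" (length 3)

3


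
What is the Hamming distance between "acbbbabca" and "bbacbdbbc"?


Comparing "acbbbabca" and "bbacbdbbc" position by position:
  Position 0: 'a' vs 'b' => differ
  Position 1: 'c' vs 'b' => differ
  Position 2: 'b' vs 'a' => differ
  Position 3: 'b' vs 'c' => differ
  Position 4: 'b' vs 'b' => same
  Position 5: 'a' vs 'd' => differ
  Position 6: 'b' vs 'b' => same
  Position 7: 'c' vs 'b' => differ
  Position 8: 'a' vs 'c' => differ
Total differences (Hamming distance): 7

7


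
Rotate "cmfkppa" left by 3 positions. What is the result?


Input: "cmfkppa", rotate left by 3
First 3 characters: "cmf"
Remaining characters: "kppa"
Concatenate remaining + first: "kppa" + "cmf" = "kppacmf"

kppacmf


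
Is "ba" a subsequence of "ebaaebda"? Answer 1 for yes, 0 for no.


Check if "ba" is a subsequence of "ebaaebda"
Greedy scan:
  Position 0 ('e'): no match needed
  Position 1 ('b'): matches sub[0] = 'b'
  Position 2 ('a'): matches sub[1] = 'a'
  Position 3 ('a'): no match needed
  Position 4 ('e'): no match needed
  Position 5 ('b'): no match needed
  Position 6 ('d'): no match needed
  Position 7 ('a'): no match needed
All 2 characters matched => is a subsequence

1


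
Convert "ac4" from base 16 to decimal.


Input: "ac4" in base 16
Positional expansion:
  Digit 'a' (value 10) x 16^2 = 2560
  Digit 'c' (value 12) x 16^1 = 192
  Digit '4' (value 4) x 16^0 = 4
Sum = 2756

2756


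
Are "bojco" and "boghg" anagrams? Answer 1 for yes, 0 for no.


Strings: "bojco", "boghg"
Sorted first:  bcjoo
Sorted second: bggho
Differ at position 1: 'c' vs 'g' => not anagrams

0


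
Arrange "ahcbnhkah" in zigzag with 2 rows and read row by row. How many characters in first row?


Zigzag "ahcbnhkah" into 2 rows:
Placing characters:
  'a' => row 0
  'h' => row 1
  'c' => row 0
  'b' => row 1
  'n' => row 0
  'h' => row 1
  'k' => row 0
  'a' => row 1
  'h' => row 0
Rows:
  Row 0: "acnkh"
  Row 1: "hbha"
First row length: 5

5


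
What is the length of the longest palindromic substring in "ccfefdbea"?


Input: "ccfefdbea"
Checking substrings for palindromes:
  [2:5] "fef" (len 3) => palindrome
  [0:2] "cc" (len 2) => palindrome
Longest palindromic substring: "fef" with length 3

3


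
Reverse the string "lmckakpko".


Input: lmckakpko
Reading characters right to left:
  Position 8: 'o'
  Position 7: 'k'
  Position 6: 'p'
  Position 5: 'k'
  Position 4: 'a'
  Position 3: 'k'
  Position 2: 'c'
  Position 1: 'm'
  Position 0: 'l'
Reversed: okpkakcml

okpkakcml


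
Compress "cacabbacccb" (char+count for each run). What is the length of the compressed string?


Input: cacabbacccb
Runs:
  'c' x 1 => "c1"
  'a' x 1 => "a1"
  'c' x 1 => "c1"
  'a' x 1 => "a1"
  'b' x 2 => "b2"
  'a' x 1 => "a1"
  'c' x 3 => "c3"
  'b' x 1 => "b1"
Compressed: "c1a1c1a1b2a1c3b1"
Compressed length: 16

16


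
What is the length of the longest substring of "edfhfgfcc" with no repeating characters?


Input: "edfhfgfcc"
Sliding window (track last position of each char):
  Position 0 ('e'): window [0,0] length 1 -- new best
  Position 1 ('d'): window [0,1] length 2 -- new best
  Position 2 ('f'): window [0,2] length 3 -- new best
  Position 3 ('h'): window [0,3] length 4 -- new best
  Position 4 ('f'): repeat (last at 2), move window start to 3
  Position 4 ('f'): window [3,4] length 2
  Position 5 ('g'): window [3,5] length 3
  Position 6 ('f'): repeat (last at 4), move window start to 5
  Position 6 ('f'): window [5,6] length 2
  Position 7 ('c'): window [5,7] length 3
  Position 8 ('c'): repeat (last at 7), move window start to 8
  Position 8 ('c'): window [8,8] length 1
Longest substring with no repeats: "edfh" with length 4

4


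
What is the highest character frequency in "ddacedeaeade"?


Input: ddacedeaeade
Character counts:
  'a': 3
  'c': 1
  'd': 4
  'e': 4
Maximum frequency: 4

4


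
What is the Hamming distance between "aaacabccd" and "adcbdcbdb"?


Comparing "aaacabccd" and "adcbdcbdb" position by position:
  Position 0: 'a' vs 'a' => same
  Position 1: 'a' vs 'd' => differ
  Position 2: 'a' vs 'c' => differ
  Position 3: 'c' vs 'b' => differ
  Position 4: 'a' vs 'd' => differ
  Position 5: 'b' vs 'c' => differ
  Position 6: 'c' vs 'b' => differ
  Position 7: 'c' vs 'd' => differ
  Position 8: 'd' vs 'b' => differ
Total differences (Hamming distance): 8

8


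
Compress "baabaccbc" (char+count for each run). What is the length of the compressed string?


Input: baabaccbc
Runs:
  'b' x 1 => "b1"
  'a' x 2 => "a2"
  'b' x 1 => "b1"
  'a' x 1 => "a1"
  'c' x 2 => "c2"
  'b' x 1 => "b1"
  'c' x 1 => "c1"
Compressed: "b1a2b1a1c2b1c1"
Compressed length: 14

14


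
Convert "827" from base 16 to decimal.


Input: "827" in base 16
Positional expansion:
  Digit '8' (value 8) x 16^2 = 2048
  Digit '2' (value 2) x 16^1 = 32
  Digit '7' (value 7) x 16^0 = 7
Sum = 2087

2087


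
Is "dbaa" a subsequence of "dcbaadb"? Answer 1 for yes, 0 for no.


Check if "dbaa" is a subsequence of "dcbaadb"
Greedy scan:
  Position 0 ('d'): matches sub[0] = 'd'
  Position 1 ('c'): no match needed
  Position 2 ('b'): matches sub[1] = 'b'
  Position 3 ('a'): matches sub[2] = 'a'
  Position 4 ('a'): matches sub[3] = 'a'
  Position 5 ('d'): no match needed
  Position 6 ('b'): no match needed
All 4 characters matched => is a subsequence

1


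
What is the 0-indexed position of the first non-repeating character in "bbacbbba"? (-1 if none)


Input: bbacbbba
Character frequencies:
  'a': 2
  'b': 5
  'c': 1
Scanning left to right for freq == 1:
  Position 0 ('b'): freq=5, skip
  Position 1 ('b'): freq=5, skip
  Position 2 ('a'): freq=2, skip
  Position 3 ('c'): unique! => answer = 3

3


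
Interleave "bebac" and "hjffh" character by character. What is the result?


Interleaving "bebac" and "hjffh":
  Position 0: 'b' from first, 'h' from second => "bh"
  Position 1: 'e' from first, 'j' from second => "ej"
  Position 2: 'b' from first, 'f' from second => "bf"
  Position 3: 'a' from first, 'f' from second => "af"
  Position 4: 'c' from first, 'h' from second => "ch"
Result: bhejbfafch

bhejbfafch


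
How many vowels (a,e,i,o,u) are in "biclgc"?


Input: biclgc
Checking each character:
  'b' at position 0: consonant
  'i' at position 1: vowel (running total: 1)
  'c' at position 2: consonant
  'l' at position 3: consonant
  'g' at position 4: consonant
  'c' at position 5: consonant
Total vowels: 1

1


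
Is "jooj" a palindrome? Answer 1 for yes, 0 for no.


Input: jooj
Reversed: jooj
  Compare pos 0 ('j') with pos 3 ('j'): match
  Compare pos 1 ('o') with pos 2 ('o'): match
Result: palindrome

1


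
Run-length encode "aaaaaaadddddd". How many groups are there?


Input: aaaaaaadddddd
Scanning for consecutive runs:
  Group 1: 'a' x 7 (positions 0-6)
  Group 2: 'd' x 6 (positions 7-12)
Total groups: 2

2


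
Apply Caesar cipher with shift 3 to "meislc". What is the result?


Caesar cipher: shift "meislc" by 3
  'm' (pos 12) + 3 = pos 15 = 'p'
  'e' (pos 4) + 3 = pos 7 = 'h'
  'i' (pos 8) + 3 = pos 11 = 'l'
  's' (pos 18) + 3 = pos 21 = 'v'
  'l' (pos 11) + 3 = pos 14 = 'o'
  'c' (pos 2) + 3 = pos 5 = 'f'
Result: phlvof

phlvof


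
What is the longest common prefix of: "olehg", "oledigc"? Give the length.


Words: olehg, oledigc
  Position 0: all 'o' => match
  Position 1: all 'l' => match
  Position 2: all 'e' => match
  Position 3: ('h', 'd') => mismatch, stop
LCP = "ole" (length 3)

3


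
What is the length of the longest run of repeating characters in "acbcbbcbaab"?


Input: "acbcbbcbaab"
Scanning for longest run:
  Position 1 ('c'): new char, reset run to 1
  Position 2 ('b'): new char, reset run to 1
  Position 3 ('c'): new char, reset run to 1
  Position 4 ('b'): new char, reset run to 1
  Position 5 ('b'): continues run of 'b', length=2
  Position 6 ('c'): new char, reset run to 1
  Position 7 ('b'): new char, reset run to 1
  Position 8 ('a'): new char, reset run to 1
  Position 9 ('a'): continues run of 'a', length=2
  Position 10 ('b'): new char, reset run to 1
Longest run: 'b' with length 2

2


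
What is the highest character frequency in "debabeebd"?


Input: debabeebd
Character counts:
  'a': 1
  'b': 3
  'd': 2
  'e': 3
Maximum frequency: 3

3


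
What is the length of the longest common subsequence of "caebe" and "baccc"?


LCS of "caebe" and "baccc"
DP table:
           b    a    c    c    c
      0    0    0    0    0    0
  c   0    0    0    1    1    1
  a   0    0    1    1    1    1
  e   0    0    1    1    1    1
  b   0    1    1    1    1    1
  e   0    1    1    1    1    1
LCS length = dp[5][5] = 1

1


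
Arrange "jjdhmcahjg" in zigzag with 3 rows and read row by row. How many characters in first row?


Zigzag "jjdhmcahjg" into 3 rows:
Placing characters:
  'j' => row 0
  'j' => row 1
  'd' => row 2
  'h' => row 1
  'm' => row 0
  'c' => row 1
  'a' => row 2
  'h' => row 1
  'j' => row 0
  'g' => row 1
Rows:
  Row 0: "jmj"
  Row 1: "jhchg"
  Row 2: "da"
First row length: 3

3


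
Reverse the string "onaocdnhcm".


Input: onaocdnhcm
Reading characters right to left:
  Position 9: 'm'
  Position 8: 'c'
  Position 7: 'h'
  Position 6: 'n'
  Position 5: 'd'
  Position 4: 'c'
  Position 3: 'o'
  Position 2: 'a'
  Position 1: 'n'
  Position 0: 'o'
Reversed: mchndcoano

mchndcoano


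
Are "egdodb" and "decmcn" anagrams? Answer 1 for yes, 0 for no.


Strings: "egdodb", "decmcn"
Sorted first:  bddego
Sorted second: ccdemn
Differ at position 0: 'b' vs 'c' => not anagrams

0


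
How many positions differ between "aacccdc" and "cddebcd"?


Comparing "aacccdc" and "cddebcd" position by position:
  Position 0: 'a' vs 'c' => DIFFER
  Position 1: 'a' vs 'd' => DIFFER
  Position 2: 'c' vs 'd' => DIFFER
  Position 3: 'c' vs 'e' => DIFFER
  Position 4: 'c' vs 'b' => DIFFER
  Position 5: 'd' vs 'c' => DIFFER
  Position 6: 'c' vs 'd' => DIFFER
Positions that differ: 7

7


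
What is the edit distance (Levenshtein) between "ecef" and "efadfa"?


Computing edit distance: "ecef" -> "efadfa"
DP table:
           e    f    a    d    f    a
      0    1    2    3    4    5    6
  e   1    0    1    2    3    4    5
  c   2    1    1    2    3    4    5
  e   3    2    2    2    3    4    5
  f   4    3    2    3    3    3    4
Edit distance = dp[4][6] = 4

4


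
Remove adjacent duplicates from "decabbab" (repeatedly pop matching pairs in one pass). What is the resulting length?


Input: decabbab
Stack-based adjacent duplicate removal:
  Read 'd': push. Stack: d
  Read 'e': push. Stack: de
  Read 'c': push. Stack: dec
  Read 'a': push. Stack: deca
  Read 'b': push. Stack: decab
  Read 'b': matches stack top 'b' => pop. Stack: deca
  Read 'a': matches stack top 'a' => pop. Stack: dec
  Read 'b': push. Stack: decb
Final stack: "decb" (length 4)

4


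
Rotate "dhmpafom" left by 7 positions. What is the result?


Input: "dhmpafom", rotate left by 7
First 7 characters: "dhmpafo"
Remaining characters: "m"
Concatenate remaining + first: "m" + "dhmpafo" = "mdhmpafo"

mdhmpafo


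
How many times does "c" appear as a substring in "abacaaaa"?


Searching for "c" in "abacaaaa"
Scanning each position:
  Position 0: "a" => no
  Position 1: "b" => no
  Position 2: "a" => no
  Position 3: "c" => MATCH
  Position 4: "a" => no
  Position 5: "a" => no
  Position 6: "a" => no
  Position 7: "a" => no
Total occurrences: 1

1


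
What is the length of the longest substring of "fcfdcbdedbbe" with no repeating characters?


Input: "fcfdcbdedbbe"
Sliding window (track last position of each char):
  Position 0 ('f'): window [0,0] length 1 -- new best
  Position 1 ('c'): window [0,1] length 2 -- new best
  Position 2 ('f'): repeat (last at 0), move window start to 1
  Position 2 ('f'): window [1,2] length 2
  Position 3 ('d'): window [1,3] length 3 -- new best
  Position 4 ('c'): repeat (last at 1), move window start to 2
  Position 4 ('c'): window [2,4] length 3
  Position 5 ('b'): window [2,5] length 4 -- new best
  Position 6 ('d'): repeat (last at 3), move window start to 4
  Position 6 ('d'): window [4,6] length 3
  Position 7 ('e'): window [4,7] length 4
  Position 8 ('d'): repeat (last at 6), move window start to 7
  Position 8 ('d'): window [7,8] length 2
  Position 9 ('b'): window [7,9] length 3
  Position 10 ('b'): repeat (last at 9), move window start to 10
  Position 10 ('b'): window [10,10] length 1
  Position 11 ('e'): window [10,11] length 2
Longest substring with no repeats: "fdcb" with length 4

4


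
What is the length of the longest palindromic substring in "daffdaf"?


Input: "daffdaf"
Checking substrings for palindromes:
  [2:4] "ff" (len 2) => palindrome
Longest palindromic substring: "ff" with length 2

2


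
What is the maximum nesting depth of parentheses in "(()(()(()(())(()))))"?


Input: "(()(()(()(())(()))))"
Tracking depth:
  Position 0 '(': depth becomes 1
  Position 1 '(': depth becomes 2
  Position 2 ')': depth becomes 1
  Position 3 '(': depth becomes 2
  Position 4 '(': depth becomes 3
  Position 5 ')': depth becomes 2
  Position 6 '(': depth becomes 3
  Position 7 '(': depth becomes 4
  Position 8 ')': depth becomes 3
  Position 9 '(': depth becomes 4
  Position 10 '(': depth becomes 5
  Position 11 ')': depth becomes 4
  Position 12 ')': depth becomes 3
  Position 13 '(': depth becomes 4
  Position 14 '(': depth becomes 5
  Position 15 ')': depth becomes 4
  Position 16 ')': depth becomes 3
  Position 17 ')': depth becomes 2
  Position 18 ')': depth becomes 1
  Position 19 ')': depth becomes 0
Maximum depth reached: 5

5


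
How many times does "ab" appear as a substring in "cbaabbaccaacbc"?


Searching for "ab" in "cbaabbaccaacbc"
Scanning each position:
  Position 0: "cb" => no
  Position 1: "ba" => no
  Position 2: "aa" => no
  Position 3: "ab" => MATCH
  Position 4: "bb" => no
  Position 5: "ba" => no
  Position 6: "ac" => no
  Position 7: "cc" => no
  Position 8: "ca" => no
  Position 9: "aa" => no
  Position 10: "ac" => no
  Position 11: "cb" => no
  Position 12: "bc" => no
Total occurrences: 1

1


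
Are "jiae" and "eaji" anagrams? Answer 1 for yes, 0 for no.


Strings: "jiae", "eaji"
Sorted first:  aeij
Sorted second: aeij
Sorted forms match => anagrams

1


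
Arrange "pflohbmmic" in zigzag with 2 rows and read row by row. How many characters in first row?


Zigzag "pflohbmmic" into 2 rows:
Placing characters:
  'p' => row 0
  'f' => row 1
  'l' => row 0
  'o' => row 1
  'h' => row 0
  'b' => row 1
  'm' => row 0
  'm' => row 1
  'i' => row 0
  'c' => row 1
Rows:
  Row 0: "plhmi"
  Row 1: "fobmc"
First row length: 5

5


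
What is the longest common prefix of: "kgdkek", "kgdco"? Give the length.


Words: kgdkek, kgdco
  Position 0: all 'k' => match
  Position 1: all 'g' => match
  Position 2: all 'd' => match
  Position 3: ('k', 'c') => mismatch, stop
LCP = "kgd" (length 3)

3


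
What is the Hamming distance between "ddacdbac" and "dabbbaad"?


Comparing "ddacdbac" and "dabbbaad" position by position:
  Position 0: 'd' vs 'd' => same
  Position 1: 'd' vs 'a' => differ
  Position 2: 'a' vs 'b' => differ
  Position 3: 'c' vs 'b' => differ
  Position 4: 'd' vs 'b' => differ
  Position 5: 'b' vs 'a' => differ
  Position 6: 'a' vs 'a' => same
  Position 7: 'c' vs 'd' => differ
Total differences (Hamming distance): 6

6


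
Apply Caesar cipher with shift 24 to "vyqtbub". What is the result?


Caesar cipher: shift "vyqtbub" by 24
  'v' (pos 21) + 24 = pos 19 = 't'
  'y' (pos 24) + 24 = pos 22 = 'w'
  'q' (pos 16) + 24 = pos 14 = 'o'
  't' (pos 19) + 24 = pos 17 = 'r'
  'b' (pos 1) + 24 = pos 25 = 'z'
  'u' (pos 20) + 24 = pos 18 = 's'
  'b' (pos 1) + 24 = pos 25 = 'z'
Result: tworzsz

tworzsz


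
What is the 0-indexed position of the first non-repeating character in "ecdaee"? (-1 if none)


Input: ecdaee
Character frequencies:
  'a': 1
  'c': 1
  'd': 1
  'e': 3
Scanning left to right for freq == 1:
  Position 0 ('e'): freq=3, skip
  Position 1 ('c'): unique! => answer = 1

1


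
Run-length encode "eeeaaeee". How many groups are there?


Input: eeeaaeee
Scanning for consecutive runs:
  Group 1: 'e' x 3 (positions 0-2)
  Group 2: 'a' x 2 (positions 3-4)
  Group 3: 'e' x 3 (positions 5-7)
Total groups: 3

3


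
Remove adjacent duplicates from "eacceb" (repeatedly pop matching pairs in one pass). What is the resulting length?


Input: eacceb
Stack-based adjacent duplicate removal:
  Read 'e': push. Stack: e
  Read 'a': push. Stack: ea
  Read 'c': push. Stack: eac
  Read 'c': matches stack top 'c' => pop. Stack: ea
  Read 'e': push. Stack: eae
  Read 'b': push. Stack: eaeb
Final stack: "eaeb" (length 4)

4


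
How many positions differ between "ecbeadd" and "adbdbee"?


Comparing "ecbeadd" and "adbdbee" position by position:
  Position 0: 'e' vs 'a' => DIFFER
  Position 1: 'c' vs 'd' => DIFFER
  Position 2: 'b' vs 'b' => same
  Position 3: 'e' vs 'd' => DIFFER
  Position 4: 'a' vs 'b' => DIFFER
  Position 5: 'd' vs 'e' => DIFFER
  Position 6: 'd' vs 'e' => DIFFER
Positions that differ: 6

6


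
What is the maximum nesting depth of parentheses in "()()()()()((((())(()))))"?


Input: "()()()()()((((())(()))))"
Tracking depth:
  Position 0 '(': depth becomes 1
  Position 1 ')': depth becomes 0
  Position 2 '(': depth becomes 1
  Position 3 ')': depth becomes 0
  Position 4 '(': depth becomes 1
  Position 5 ')': depth becomes 0
  Position 6 '(': depth becomes 1
  Position 7 ')': depth becomes 0
  Position 8 '(': depth becomes 1
  Position 9 ')': depth becomes 0
  Position 10 '(': depth becomes 1
  Position 11 '(': depth becomes 2
  Position 12 '(': depth becomes 3
  Position 13 '(': depth becomes 4
  Position 14 '(': depth becomes 5
  Position 15 ')': depth becomes 4
  Position 16 ')': depth becomes 3
  Position 17 '(': depth becomes 4
  Position 18 '(': depth becomes 5
  Position 19 ')': depth becomes 4
  Position 20 ')': depth becomes 3
  Position 21 ')': depth becomes 2
  Position 22 ')': depth becomes 1
  Position 23 ')': depth becomes 0
Maximum depth reached: 5

5


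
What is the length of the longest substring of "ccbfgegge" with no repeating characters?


Input: "ccbfgegge"
Sliding window (track last position of each char):
  Position 0 ('c'): window [0,0] length 1 -- new best
  Position 1 ('c'): repeat (last at 0), move window start to 1
  Position 1 ('c'): window [1,1] length 1
  Position 2 ('b'): window [1,2] length 2 -- new best
  Position 3 ('f'): window [1,3] length 3 -- new best
  Position 4 ('g'): window [1,4] length 4 -- new best
  Position 5 ('e'): window [1,5] length 5 -- new best
  Position 6 ('g'): repeat (last at 4), move window start to 5
  Position 6 ('g'): window [5,6] length 2
  Position 7 ('g'): repeat (last at 6), move window start to 7
  Position 7 ('g'): window [7,7] length 1
  Position 8 ('e'): window [7,8] length 2
Longest substring with no repeats: "cbfge" with length 5

5


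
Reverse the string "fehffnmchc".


Input: fehffnmchc
Reading characters right to left:
  Position 9: 'c'
  Position 8: 'h'
  Position 7: 'c'
  Position 6: 'm'
  Position 5: 'n'
  Position 4: 'f'
  Position 3: 'f'
  Position 2: 'h'
  Position 1: 'e'
  Position 0: 'f'
Reversed: chcmnffhef

chcmnffhef


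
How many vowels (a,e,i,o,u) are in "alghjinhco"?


Input: alghjinhco
Checking each character:
  'a' at position 0: vowel (running total: 1)
  'l' at position 1: consonant
  'g' at position 2: consonant
  'h' at position 3: consonant
  'j' at position 4: consonant
  'i' at position 5: vowel (running total: 2)
  'n' at position 6: consonant
  'h' at position 7: consonant
  'c' at position 8: consonant
  'o' at position 9: vowel (running total: 3)
Total vowels: 3

3


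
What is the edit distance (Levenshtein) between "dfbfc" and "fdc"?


Computing edit distance: "dfbfc" -> "fdc"
DP table:
           f    d    c
      0    1    2    3
  d   1    1    1    2
  f   2    1    2    2
  b   3    2    2    3
  f   4    3    3    3
  c   5    4    4    3
Edit distance = dp[5][3] = 3

3


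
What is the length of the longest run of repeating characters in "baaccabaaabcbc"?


Input: "baaccabaaabcbc"
Scanning for longest run:
  Position 1 ('a'): new char, reset run to 1
  Position 2 ('a'): continues run of 'a', length=2
  Position 3 ('c'): new char, reset run to 1
  Position 4 ('c'): continues run of 'c', length=2
  Position 5 ('a'): new char, reset run to 1
  Position 6 ('b'): new char, reset run to 1
  Position 7 ('a'): new char, reset run to 1
  Position 8 ('a'): continues run of 'a', length=2
  Position 9 ('a'): continues run of 'a', length=3
  Position 10 ('b'): new char, reset run to 1
  Position 11 ('c'): new char, reset run to 1
  Position 12 ('b'): new char, reset run to 1
  Position 13 ('c'): new char, reset run to 1
Longest run: 'a' with length 3

3


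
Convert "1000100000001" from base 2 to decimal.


Input: "1000100000001" in base 2
Positional expansion:
  Digit '1' (value 1) x 2^12 = 4096
  Digit '0' (value 0) x 2^11 = 0
  Digit '0' (value 0) x 2^10 = 0
  Digit '0' (value 0) x 2^9 = 0
  Digit '1' (value 1) x 2^8 = 256
  Digit '0' (value 0) x 2^7 = 0
  Digit '0' (value 0) x 2^6 = 0
  Digit '0' (value 0) x 2^5 = 0
  Digit '0' (value 0) x 2^4 = 0
  Digit '0' (value 0) x 2^3 = 0
  Digit '0' (value 0) x 2^2 = 0
  Digit '0' (value 0) x 2^1 = 0
  Digit '1' (value 1) x 2^0 = 1
Sum = 4353

4353
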